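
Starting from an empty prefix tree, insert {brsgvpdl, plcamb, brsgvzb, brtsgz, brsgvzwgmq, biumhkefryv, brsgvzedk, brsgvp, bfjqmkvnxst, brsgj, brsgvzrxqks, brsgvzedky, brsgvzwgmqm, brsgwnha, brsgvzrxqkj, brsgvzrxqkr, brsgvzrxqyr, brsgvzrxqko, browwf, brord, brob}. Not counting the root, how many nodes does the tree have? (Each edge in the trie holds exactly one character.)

Insert word by word; a character creates a node only if that edge doesn't already exist:
  "brsgvpdl" → 8 new (b, r, s, g, v, p, d, l)
  "plcamb" → 6 new (p, l, c, a, m, b)
  "brsgvzb" → prefix "brsgv" already present; 2 new (z, b)
  "brtsgz" → prefix "br" already present; 4 new (t, s, g, z)
  "brsgvzwgmq" → prefix "brsgvz" already present; 4 new (w, g, m, q)
  "biumhkefryv" → prefix "b" already present; 10 new (i, u, m, h, k, e, f, r, y, v)
  "brsgvzedk" → prefix "brsgvz" already present; 3 new (e, d, k)
  "brsgvp" → prefix "brsgvp" already present; 0 new (none)
  "bfjqmkvnxst" → prefix "b" already present; 10 new (f, j, q, m, k, v, n, x, s, t)
  "brsgj" → prefix "brsg" already present; 1 new (j)
  "brsgvzrxqks" → prefix "brsgvz" already present; 5 new (r, x, q, k, s)
  "brsgvzedky" → prefix "brsgvzedk" already present; 1 new (y)
  "brsgvzwgmqm" → prefix "brsgvzwgmq" already present; 1 new (m)
  "brsgwnha" → prefix "brsg" already present; 4 new (w, n, h, a)
  "brsgvzrxqkj" → prefix "brsgvzrxqk" already present; 1 new (j)
  "brsgvzrxqkr" → prefix "brsgvzrxqk" already present; 1 new (r)
  "brsgvzrxqyr" → prefix "brsgvzrxq" already present; 2 new (y, r)
  "brsgvzrxqko" → prefix "brsgvzrxqk" already present; 1 new (o)
  "browwf" → prefix "br" already present; 4 new (o, w, w, f)
  "brord" → prefix "bro" already present; 2 new (r, d)
  "brob" → prefix "bro" already present; 1 new (b)
Total nodes = 8 + 6 + 2 + 4 + 4 + 10 + 3 + 0 + 10 + 1 + 5 + 1 + 1 + 4 + 1 + 1 + 2 + 1 + 4 + 2 + 1 = 71

71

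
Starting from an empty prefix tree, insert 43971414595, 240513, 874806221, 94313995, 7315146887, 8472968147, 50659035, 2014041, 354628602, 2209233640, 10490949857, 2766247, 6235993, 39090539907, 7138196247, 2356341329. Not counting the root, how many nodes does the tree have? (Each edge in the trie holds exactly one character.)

Insert word by word; a character creates a node only if that edge doesn't already exist:
  "43971414595" → 11 new (4, 3, 9, 7, 1, 4, 1, 4, 5, 9, 5)
  "240513" → 6 new (2, 4, 0, 5, 1, 3)
  "874806221" → 9 new (8, 7, 4, 8, 0, 6, 2, 2, 1)
  "94313995" → 8 new (9, 4, 3, 1, 3, 9, 9, 5)
  "7315146887" → 10 new (7, 3, 1, 5, 1, 4, 6, 8, 8, 7)
  "8472968147" → prefix "8" already present; 9 new (4, 7, 2, 9, 6, 8, 1, 4, 7)
  "50659035" → 8 new (5, 0, 6, 5, 9, 0, 3, 5)
  "2014041" → prefix "2" already present; 6 new (0, 1, 4, 0, 4, 1)
  "354628602" → 9 new (3, 5, 4, 6, 2, 8, 6, 0, 2)
  "2209233640" → prefix "2" already present; 9 new (2, 0, 9, 2, 3, 3, 6, 4, 0)
  "10490949857" → 11 new (1, 0, 4, 9, 0, 9, 4, 9, 8, 5, 7)
  "2766247" → prefix "2" already present; 6 new (7, 6, 6, 2, 4, 7)
  "6235993" → 7 new (6, 2, 3, 5, 9, 9, 3)
  "39090539907" → prefix "3" already present; 10 new (9, 0, 9, 0, 5, 3, 9, 9, 0, 7)
  "7138196247" → prefix "7" already present; 9 new (1, 3, 8, 1, 9, 6, 2, 4, 7)
  "2356341329" → prefix "2" already present; 9 new (3, 5, 6, 3, 4, 1, 3, 2, 9)
Total nodes = 11 + 6 + 9 + 8 + 10 + 9 + 8 + 6 + 9 + 9 + 11 + 6 + 7 + 10 + 9 + 9 = 137

137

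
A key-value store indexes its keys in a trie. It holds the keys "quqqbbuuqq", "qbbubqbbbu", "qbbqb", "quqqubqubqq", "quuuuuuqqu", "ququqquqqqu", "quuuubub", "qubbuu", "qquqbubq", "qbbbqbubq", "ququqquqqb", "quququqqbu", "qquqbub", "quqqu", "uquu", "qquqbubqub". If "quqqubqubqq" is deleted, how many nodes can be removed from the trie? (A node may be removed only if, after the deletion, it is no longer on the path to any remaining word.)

A node on "quqqubqubqq"'s path can go only if nothing else ends at it or branches off below it.
The suffix "bqubqq" (6 nodes) is used only by "quqqubqubqq"; "quqqu" is itself a stored word, so pruning stops there.
Nodes removed: 6

6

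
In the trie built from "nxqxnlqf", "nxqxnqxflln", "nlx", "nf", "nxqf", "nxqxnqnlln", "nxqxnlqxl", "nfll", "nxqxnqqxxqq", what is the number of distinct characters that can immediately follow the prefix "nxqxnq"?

3

The children of the "nxqxnq" node are the distinct next characters among strings starting with "nxqxnq".
Distinct next characters after "nxqxnq": n, q, x.
That node has 3 child edges.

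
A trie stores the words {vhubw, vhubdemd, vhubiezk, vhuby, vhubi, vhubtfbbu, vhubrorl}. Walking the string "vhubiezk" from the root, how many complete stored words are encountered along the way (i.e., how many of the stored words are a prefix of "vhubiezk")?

Traverse "vhubiezk" character by character; count nodes along the way that are marked as word ends.
Prefixes of the query that are stored words: "vhubi", "vhubiezk"
Count: 2

2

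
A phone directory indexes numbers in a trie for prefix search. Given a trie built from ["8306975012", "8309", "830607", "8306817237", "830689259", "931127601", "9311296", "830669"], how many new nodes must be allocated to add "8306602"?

"83066" is already a path in the trie; the remaining "02" must be added.
Each of the 2 remaining characters creates one node.

2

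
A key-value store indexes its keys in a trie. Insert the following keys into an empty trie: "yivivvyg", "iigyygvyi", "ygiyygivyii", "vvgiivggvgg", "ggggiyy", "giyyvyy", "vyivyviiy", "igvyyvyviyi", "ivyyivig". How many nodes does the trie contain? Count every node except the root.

Trace insertions, counting only characters that open a new branch:
  "yivivvyg" → 8 new (y, i, v, i, v, v, y, g)
  "iigyygvyi" → 9 new (i, i, g, y, y, g, v, y, i)
  "ygiyygivyii" → prefix "y" already present; 10 new (g, i, y, y, g, i, v, y, i, i)
  "vvgiivggvgg" → 11 new (v, v, g, i, i, v, g, g, v, g, g)
  "ggggiyy" → 7 new (g, g, g, g, i, y, y)
  "giyyvyy" → prefix "g" already present; 6 new (i, y, y, v, y, y)
  "vyivyviiy" → prefix "v" already present; 8 new (y, i, v, y, v, i, i, y)
  "igvyyvyviyi" → prefix "i" already present; 10 new (g, v, y, y, v, y, v, i, y, i)
  "ivyyivig" → prefix "i" already present; 7 new (v, y, y, i, v, i, g)
Total nodes = 8 + 9 + 10 + 11 + 7 + 6 + 8 + 10 + 7 = 76

76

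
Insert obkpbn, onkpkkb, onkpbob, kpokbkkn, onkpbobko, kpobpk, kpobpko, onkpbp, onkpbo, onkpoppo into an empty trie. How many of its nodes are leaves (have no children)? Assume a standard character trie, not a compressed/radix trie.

Leaves are exactly the stored words that no other stored word extends.
Those words: "kpobpko", "kpokbkkn", "obkpbn", "onkpbobko", "onkpbp", "onkpkkb", "onkpoppo"
Leaf count: 7

7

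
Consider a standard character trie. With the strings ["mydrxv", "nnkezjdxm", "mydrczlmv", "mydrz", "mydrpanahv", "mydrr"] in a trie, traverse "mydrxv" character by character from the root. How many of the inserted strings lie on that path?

1

Traverse "mydrxv" character by character; count nodes along the way that are marked as word ends.
Prefixes of the query that are stored words: "mydrxv"
Count: 1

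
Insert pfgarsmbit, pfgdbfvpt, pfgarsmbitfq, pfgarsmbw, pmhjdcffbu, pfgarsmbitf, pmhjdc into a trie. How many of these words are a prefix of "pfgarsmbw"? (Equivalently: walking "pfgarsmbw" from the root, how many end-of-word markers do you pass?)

1

Traverse "pfgarsmbw" character by character; count nodes along the way that are marked as word ends.
Prefixes of the query that are stored words: "pfgarsmbw"
Count: 1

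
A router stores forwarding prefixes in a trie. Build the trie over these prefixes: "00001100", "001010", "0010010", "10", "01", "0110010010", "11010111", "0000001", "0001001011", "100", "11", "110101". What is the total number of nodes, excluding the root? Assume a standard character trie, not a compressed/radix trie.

44

Trace insertions, counting only characters that open a new branch:
  "00001100" → 8 new (0, 0, 0, 0, 1, 1, 0, 0)
  "001010" → prefix "00" already present; 4 new (1, 0, 1, 0)
  "0010010" → prefix "0010" already present; 3 new (0, 1, 0)
  "10" → 2 new (1, 0)
  "01" → prefix "0" already present; 1 new (1)
  "0110010010" → prefix "01" already present; 8 new (1, 0, 0, 1, 0, 0, 1, 0)
  "11010111" → prefix "1" already present; 7 new (1, 0, 1, 0, 1, 1, 1)
  "0000001" → prefix "0000" already present; 3 new (0, 0, 1)
  "0001001011" → prefix "000" already present; 7 new (1, 0, 0, 1, 0, 1, 1)
  "100" → prefix "10" already present; 1 new (0)
  "11" → prefix "11" already present; 0 new (none)
  "110101" → prefix "110101" already present; 0 new (none)
Total nodes = 8 + 4 + 3 + 2 + 1 + 8 + 7 + 3 + 7 + 1 + 0 + 0 = 44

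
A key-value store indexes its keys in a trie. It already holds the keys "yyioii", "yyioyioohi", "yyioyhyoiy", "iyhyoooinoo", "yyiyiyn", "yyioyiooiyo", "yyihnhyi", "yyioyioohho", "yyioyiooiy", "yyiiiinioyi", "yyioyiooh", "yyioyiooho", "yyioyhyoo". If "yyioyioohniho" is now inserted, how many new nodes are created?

4

The longest prefix of "yyioyioohniho" already in the trie is "yyioyiooh" (length 9).
So 13 − 9 = 4 new nodes.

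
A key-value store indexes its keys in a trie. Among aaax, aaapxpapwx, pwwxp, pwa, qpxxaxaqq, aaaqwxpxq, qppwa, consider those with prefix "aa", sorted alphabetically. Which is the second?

Filter for "aa…" and sort: "aaapxpapwx", "aaaqwxpxq", "aaax"
The 2nd is aaaqwxpxq.

aaaqwxpxq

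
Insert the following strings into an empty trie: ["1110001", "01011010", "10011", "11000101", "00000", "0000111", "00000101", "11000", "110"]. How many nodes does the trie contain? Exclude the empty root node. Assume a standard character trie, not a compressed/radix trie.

35

Trie structure (* marks end of a word):
(root)
├─ 0
│  ├─ 0
│  │  └─ 0
│  │     └─ 0
│  │        ├─ 0 *
│  │        │  └─ 1
│  │        │     └─ 0
│  │        │        └─ 1 *
│  │        └─ 1
│  │           └─ 1
│  │              └─ 1 *
│  └─ 1
│     └─ 0
│        └─ 1
│           └─ 1
│              └─ 0
│                 └─ 1
│                    └─ 0 *
└─ 1
   ├─ 0
   │  └─ 0
   │     └─ 1
   │        └─ 1 *
   └─ 1
      ├─ 0 *
      │  └─ 0
      │     └─ 0 *
      │        └─ 1
      │           └─ 0
      │              └─ 1 *
      └─ 1
         └─ 0
            └─ 0
               └─ 0
                  └─ 1 *
Counting every labelled node above: 35.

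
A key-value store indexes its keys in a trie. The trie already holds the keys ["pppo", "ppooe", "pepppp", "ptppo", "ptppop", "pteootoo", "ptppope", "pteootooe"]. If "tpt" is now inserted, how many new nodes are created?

3

No existing word starts with "t", so every character of "tpt" needs a new node.
3 − 0 = 3 new nodes.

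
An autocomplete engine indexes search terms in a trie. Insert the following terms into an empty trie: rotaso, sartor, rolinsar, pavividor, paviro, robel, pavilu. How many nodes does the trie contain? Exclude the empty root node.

Insert word by word; a character creates a node only if that edge doesn't already exist:
  "rotaso" → 6 new (r, o, t, a, s, o)
  "sartor" → 6 new (s, a, r, t, o, r)
  "rolinsar" → prefix "ro" already present; 6 new (l, i, n, s, a, r)
  "pavividor" → 9 new (p, a, v, i, v, i, d, o, r)
  "paviro" → prefix "pavi" already present; 2 new (r, o)
  "robel" → prefix "ro" already present; 3 new (b, e, l)
  "pavilu" → prefix "pavi" already present; 2 new (l, u)
Total nodes = 6 + 6 + 6 + 9 + 2 + 3 + 2 = 34

34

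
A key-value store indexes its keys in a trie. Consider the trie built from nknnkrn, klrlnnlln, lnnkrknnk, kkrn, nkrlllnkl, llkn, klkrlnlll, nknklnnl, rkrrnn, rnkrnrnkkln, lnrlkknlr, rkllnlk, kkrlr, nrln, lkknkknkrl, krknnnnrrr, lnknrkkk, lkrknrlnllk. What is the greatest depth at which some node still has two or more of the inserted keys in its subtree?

3

The deepest shared node is where two words last agree before diverging.
"kkrlr" and "kkrn" agree on "kkr" (3 characters) before diverging; nothing deeper is shared.
Longest shared-prefix length: 3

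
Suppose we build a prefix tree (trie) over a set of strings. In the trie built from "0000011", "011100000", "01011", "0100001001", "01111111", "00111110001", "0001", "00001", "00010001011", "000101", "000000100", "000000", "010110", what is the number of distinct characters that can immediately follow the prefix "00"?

Follow the path "00" to its node, then look at its outgoing edges.
Distinct next characters after "00": 0, 1.
That node has 2 child edges.

2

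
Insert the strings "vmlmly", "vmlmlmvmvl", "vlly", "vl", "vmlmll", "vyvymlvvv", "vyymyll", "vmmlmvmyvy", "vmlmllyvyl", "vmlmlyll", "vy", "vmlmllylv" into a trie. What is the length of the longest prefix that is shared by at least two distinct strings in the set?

Equivalently: take the maximum, over all pairs, of their longest common prefix length.
"vmlmllylv" and "vmlmllyvyl" agree on "vmlmlly" (7 characters) before diverging; nothing deeper is shared.
Longest shared-prefix length: 7

7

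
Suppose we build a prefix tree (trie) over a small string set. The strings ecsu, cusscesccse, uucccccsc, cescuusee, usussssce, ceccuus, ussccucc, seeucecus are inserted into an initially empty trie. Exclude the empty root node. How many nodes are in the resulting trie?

60

Count nodes per top-level branch (shared prefixes stored once):
  'c'-branch (ceccuus, cescuusee, cusscesccse): 24 nodes
  'e'-branch (ecsu): 4 nodes
  's'-branch (seeucecus): 9 nodes
  'u'-branch (ussccucc, usussssce, uucccccsc): 23 nodes
Sum: 60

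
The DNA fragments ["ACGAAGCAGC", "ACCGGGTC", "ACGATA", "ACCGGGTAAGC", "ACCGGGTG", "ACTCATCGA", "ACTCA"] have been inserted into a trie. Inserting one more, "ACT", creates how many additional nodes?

Every character of "ACT" already lies on an existing path (it is a prefix of some stored word).
No new nodes are needed: 0.

0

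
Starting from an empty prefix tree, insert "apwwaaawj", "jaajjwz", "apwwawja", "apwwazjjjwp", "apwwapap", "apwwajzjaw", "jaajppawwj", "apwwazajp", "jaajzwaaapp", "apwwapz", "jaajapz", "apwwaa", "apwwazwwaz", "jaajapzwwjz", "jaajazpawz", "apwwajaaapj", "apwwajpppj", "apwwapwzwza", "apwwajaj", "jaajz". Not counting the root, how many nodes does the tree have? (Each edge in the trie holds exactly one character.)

Insert word by word; a character creates a node only if that edge doesn't already exist:
  "apwwaaawj" → 9 new (a, p, w, w, a, a, a, w, j)
  "jaajjwz" → 7 new (j, a, a, j, j, w, z)
  "apwwawja" → prefix "apwwa" already present; 3 new (w, j, a)
  "apwwazjjjwp" → prefix "apwwa" already present; 6 new (z, j, j, j, w, p)
  "apwwapap" → prefix "apwwa" already present; 3 new (p, a, p)
  "apwwajzjaw" → prefix "apwwa" already present; 5 new (j, z, j, a, w)
  "jaajppawwj" → prefix "jaaj" already present; 6 new (p, p, a, w, w, j)
  "apwwazajp" → prefix "apwwaz" already present; 3 new (a, j, p)
  "jaajzwaaapp" → prefix "jaaj" already present; 7 new (z, w, a, a, a, p, p)
  "apwwapz" → prefix "apwwap" already present; 1 new (z)
  "jaajapz" → prefix "jaaj" already present; 3 new (a, p, z)
  "apwwaa" → prefix "apwwaa" already present; 0 new (none)
  "apwwazwwaz" → prefix "apwwaz" already present; 4 new (w, w, a, z)
  "jaajapzwwjz" → prefix "jaajapz" already present; 4 new (w, w, j, z)
  "jaajazpawz" → prefix "jaaja" already present; 5 new (z, p, a, w, z)
  "apwwajaaapj" → prefix "apwwaj" already present; 5 new (a, a, a, p, j)
  "apwwajpppj" → prefix "apwwaj" already present; 4 new (p, p, p, j)
  "apwwapwzwza" → prefix "apwwap" already present; 5 new (w, z, w, z, a)
  "apwwajaj" → prefix "apwwaja" already present; 1 new (j)
  "jaajz" → prefix "jaajz" already present; 0 new (none)
Total nodes = 9 + 7 + 3 + 6 + 3 + 5 + 6 + 3 + 7 + 1 + 3 + 0 + 4 + 4 + 5 + 5 + 4 + 5 + 1 + 0 = 81

81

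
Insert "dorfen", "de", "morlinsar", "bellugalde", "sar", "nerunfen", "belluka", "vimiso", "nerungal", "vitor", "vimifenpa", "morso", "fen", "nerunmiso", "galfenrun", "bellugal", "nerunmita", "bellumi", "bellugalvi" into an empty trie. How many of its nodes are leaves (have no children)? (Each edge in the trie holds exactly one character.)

Leaves are exactly the stored words that no other stored word extends.
Those words: "bellugalde", "bellugalvi", "belluka", "bellumi", "de", "dorfen", "fen", "galfenrun", "morlinsar", "morso", "nerunfen", "nerungal", "nerunmiso", "nerunmita", "sar", "vimifenpa", "vimiso", "vitor"
Leaf count: 18

18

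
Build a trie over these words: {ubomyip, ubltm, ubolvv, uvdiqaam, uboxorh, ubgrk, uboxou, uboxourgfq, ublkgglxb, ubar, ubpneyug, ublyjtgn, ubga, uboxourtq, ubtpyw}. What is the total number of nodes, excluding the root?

58

Trace insertions, counting only characters that open a new branch:
  "ubomyip" → 7 new (u, b, o, m, y, i, p)
  "ubltm" → prefix "ub" already present; 3 new (l, t, m)
  "ubolvv" → prefix "ubo" already present; 3 new (l, v, v)
  "uvdiqaam" → prefix "u" already present; 7 new (v, d, i, q, a, a, m)
  "uboxorh" → prefix "ubo" already present; 4 new (x, o, r, h)
  "ubgrk" → prefix "ub" already present; 3 new (g, r, k)
  "uboxou" → prefix "uboxo" already present; 1 new (u)
  "uboxourgfq" → prefix "uboxou" already present; 4 new (r, g, f, q)
  "ublkgglxb" → prefix "ubl" already present; 6 new (k, g, g, l, x, b)
  "ubar" → prefix "ub" already present; 2 new (a, r)
  "ubpneyug" → prefix "ub" already present; 6 new (p, n, e, y, u, g)
  "ublyjtgn" → prefix "ubl" already present; 5 new (y, j, t, g, n)
  "ubga" → prefix "ubg" already present; 1 new (a)
  "uboxourtq" → prefix "uboxour" already present; 2 new (t, q)
  "ubtpyw" → prefix "ub" already present; 4 new (t, p, y, w)
Total nodes = 7 + 3 + 3 + 7 + 4 + 3 + 1 + 4 + 6 + 2 + 6 + 5 + 1 + 2 + 4 = 58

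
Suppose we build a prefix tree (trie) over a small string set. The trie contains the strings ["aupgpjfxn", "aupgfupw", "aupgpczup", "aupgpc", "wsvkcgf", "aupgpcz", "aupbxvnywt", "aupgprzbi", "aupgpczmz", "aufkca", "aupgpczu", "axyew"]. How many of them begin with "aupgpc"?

Walk to "aupgpc"; the words in its subtree are exactly those with that prefix.
Matches: "aupgpc", "aupgpcz", "aupgpczmz", "aupgpczu", "aupgpczup"
Count: 5

5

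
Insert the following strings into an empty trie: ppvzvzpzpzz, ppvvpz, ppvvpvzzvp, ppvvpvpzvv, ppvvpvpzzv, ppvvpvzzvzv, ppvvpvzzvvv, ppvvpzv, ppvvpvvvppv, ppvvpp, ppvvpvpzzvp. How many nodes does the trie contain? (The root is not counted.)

Trie structure (* marks end of a word):
(root)
└─ p
   └─ p
      └─ v
         ├─ v
         │  └─ p
         │     ├─ p *
         │     ├─ v
         │     │  ├─ p
         │     │  │  └─ z
         │     │  │     ├─ v
         │     │  │     │  └─ v *
         │     │  │     └─ z
         │     │  │        └─ v *
         │     │  │           └─ p *
         │     │  ├─ v
         │     │  │  └─ v
         │     │  │     └─ p
         │     │  │        └─ p
         │     │  │           └─ v *
         │     │  └─ z
         │     │     └─ z
         │     │        └─ v
         │     │           ├─ p *
         │     │           ├─ v
         │     │           │  └─ v *
         │     │           └─ z
         │     │              └─ v *
         │     └─ z *
         │        └─ v *
         └─ z
            └─ v
               └─ z
                  └─ p
                     └─ z
                        └─ p
                           └─ z
                              └─ z *
Counting every labelled node above: 37.

37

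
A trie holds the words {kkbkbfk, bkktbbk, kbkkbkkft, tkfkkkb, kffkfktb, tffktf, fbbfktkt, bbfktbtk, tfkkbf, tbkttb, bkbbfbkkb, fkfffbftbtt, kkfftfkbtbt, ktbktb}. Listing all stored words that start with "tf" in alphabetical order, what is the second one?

Words with prefix "tf", in lexicographic order: "tffktf", "tfkkbf"
The 2nd is tfkkbf.

tfkkbf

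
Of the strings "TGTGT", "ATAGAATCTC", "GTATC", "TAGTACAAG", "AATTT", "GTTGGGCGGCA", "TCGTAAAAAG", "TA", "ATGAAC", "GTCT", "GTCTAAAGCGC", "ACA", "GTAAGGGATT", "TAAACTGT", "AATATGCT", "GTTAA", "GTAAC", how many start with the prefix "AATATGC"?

Traverse to the node for "AATATGC", then collect every word in that subtree.
Words under "AATATGC": AATATGCT
Count: 1

1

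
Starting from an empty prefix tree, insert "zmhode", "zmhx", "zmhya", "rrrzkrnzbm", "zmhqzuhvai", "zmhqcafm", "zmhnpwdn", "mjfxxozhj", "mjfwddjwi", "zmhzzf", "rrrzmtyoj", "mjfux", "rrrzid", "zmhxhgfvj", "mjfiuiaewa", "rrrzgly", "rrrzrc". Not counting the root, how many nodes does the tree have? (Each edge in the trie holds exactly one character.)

79

For each word, the new-node count is its length minus the longest prefix already in the trie:
  "zmhode" → 6 new (z, m, h, o, d, e)
  "zmhx" → prefix "zmh" already present; 1 new (x)
  "zmhya" → prefix "zmh" already present; 2 new (y, a)
  "rrrzkrnzbm" → 10 new (r, r, r, z, k, r, n, z, b, m)
  "zmhqzuhvai" → prefix "zmh" already present; 7 new (q, z, u, h, v, a, i)
  "zmhqcafm" → prefix "zmhq" already present; 4 new (c, a, f, m)
  "zmhnpwdn" → prefix "zmh" already present; 5 new (n, p, w, d, n)
  "mjfxxozhj" → 9 new (m, j, f, x, x, o, z, h, j)
  "mjfwddjwi" → prefix "mjf" already present; 6 new (w, d, d, j, w, i)
  "zmhzzf" → prefix "zmh" already present; 3 new (z, z, f)
  "rrrzmtyoj" → prefix "rrrz" already present; 5 new (m, t, y, o, j)
  "mjfux" → prefix "mjf" already present; 2 new (u, x)
  "rrrzid" → prefix "rrrz" already present; 2 new (i, d)
  "zmhxhgfvj" → prefix "zmhx" already present; 5 new (h, g, f, v, j)
  "mjfiuiaewa" → prefix "mjf" already present; 7 new (i, u, i, a, e, w, a)
  "rrrzgly" → prefix "rrrz" already present; 3 new (g, l, y)
  "rrrzrc" → prefix "rrrz" already present; 2 new (r, c)
Total nodes = 6 + 1 + 2 + 10 + 7 + 4 + 5 + 9 + 6 + 3 + 5 + 2 + 2 + 5 + 7 + 3 + 2 = 79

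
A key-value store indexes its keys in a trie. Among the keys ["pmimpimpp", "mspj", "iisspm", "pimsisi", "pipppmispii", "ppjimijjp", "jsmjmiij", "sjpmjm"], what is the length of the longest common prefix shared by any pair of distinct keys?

2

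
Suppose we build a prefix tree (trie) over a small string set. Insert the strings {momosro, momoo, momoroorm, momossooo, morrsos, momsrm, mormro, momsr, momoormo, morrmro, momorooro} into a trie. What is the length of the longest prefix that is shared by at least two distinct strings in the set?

The deepest shared node is where two words last agree before diverging.
"momoroorm" and "momorooro" agree on "momoroor" (8 characters) before diverging; nothing deeper is shared.
Longest shared-prefix length: 8

8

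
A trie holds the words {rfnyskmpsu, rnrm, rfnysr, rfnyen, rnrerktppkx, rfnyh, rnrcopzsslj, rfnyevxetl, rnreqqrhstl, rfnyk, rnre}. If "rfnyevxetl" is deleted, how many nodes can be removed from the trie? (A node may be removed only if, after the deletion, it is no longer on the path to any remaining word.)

5

After clearing the end-marker at "rfnyevxetl", prune upward until reaching a node still needed by another word.
The suffix "vxetl" (5 nodes) is used only by "rfnyevxetl"; the node for "rfnye" still has the child "n", so pruning stops there.
Nodes removed: 5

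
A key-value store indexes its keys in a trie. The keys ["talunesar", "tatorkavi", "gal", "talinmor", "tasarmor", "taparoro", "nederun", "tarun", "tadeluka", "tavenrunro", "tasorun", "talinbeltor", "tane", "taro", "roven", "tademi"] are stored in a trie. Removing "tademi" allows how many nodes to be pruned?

2

A node on "tademi"'s path can go only if nothing else ends at it or branches off below it.
The suffix "mi" (2 nodes) is used only by "tademi"; the node for "tade" still has the child "l", so pruning stops there.
Nodes removed: 2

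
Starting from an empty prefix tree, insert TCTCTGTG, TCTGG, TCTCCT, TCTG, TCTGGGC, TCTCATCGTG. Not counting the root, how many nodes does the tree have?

Trie structure (* marks end of a word):
(root)
└─ T
   └─ C
      └─ T
         ├─ C
         │  ├─ A
         │  │  └─ T
         │  │     └─ C
         │  │        └─ G
         │  │           └─ T
         │  │              └─ G *
         │  ├─ C
         │  │  └─ T *
         │  └─ T
         │     └─ G
         │        └─ T
         │           └─ G *
         └─ G *
            └─ G *
               └─ G
                  └─ C *
Counting every labelled node above: 20.

20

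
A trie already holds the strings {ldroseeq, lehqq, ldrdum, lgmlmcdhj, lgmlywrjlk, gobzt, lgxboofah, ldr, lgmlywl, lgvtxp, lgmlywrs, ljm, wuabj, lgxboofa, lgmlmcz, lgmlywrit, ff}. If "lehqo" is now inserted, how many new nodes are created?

1

Walking "lehqo" from the root, the first 4 characters ("lehq") follow existing edges; "o" is the first miss.
New nodes needed: |"lehqo"| − 4 = 5 − 4 = 1.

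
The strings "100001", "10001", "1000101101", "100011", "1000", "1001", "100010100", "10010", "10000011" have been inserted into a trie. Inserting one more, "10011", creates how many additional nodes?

Walking "10011" from the root, the first 4 characters ("1001") follow existing edges; "1" is the first miss.
New nodes needed: |"10011"| − 4 = 5 − 4 = 1.

1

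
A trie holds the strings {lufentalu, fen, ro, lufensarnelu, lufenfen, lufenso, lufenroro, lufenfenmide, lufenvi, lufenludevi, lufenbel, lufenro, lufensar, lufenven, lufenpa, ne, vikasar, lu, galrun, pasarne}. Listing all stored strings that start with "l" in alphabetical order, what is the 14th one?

Words with prefix "l", in lexicographic order: "lu", "lufenbel", "lufenfen", "lufenfenmide", "lufenludevi", "lufenpa", "lufenro", "lufenroro", "lufensar", "lufensarnelu", "lufenso", "lufentalu", "lufenven", "lufenvi"
The 14th is lufenvi.

lufenvi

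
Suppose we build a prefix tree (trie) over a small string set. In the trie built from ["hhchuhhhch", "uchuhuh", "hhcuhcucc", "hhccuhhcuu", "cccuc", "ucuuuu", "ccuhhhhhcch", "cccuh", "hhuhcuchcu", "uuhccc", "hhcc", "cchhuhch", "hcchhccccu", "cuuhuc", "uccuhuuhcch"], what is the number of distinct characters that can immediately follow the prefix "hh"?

The children of the "hh" node are the distinct next characters among strings starting with "hh".
Distinct next characters after "hh": c, u.
That node has 2 child edges.

2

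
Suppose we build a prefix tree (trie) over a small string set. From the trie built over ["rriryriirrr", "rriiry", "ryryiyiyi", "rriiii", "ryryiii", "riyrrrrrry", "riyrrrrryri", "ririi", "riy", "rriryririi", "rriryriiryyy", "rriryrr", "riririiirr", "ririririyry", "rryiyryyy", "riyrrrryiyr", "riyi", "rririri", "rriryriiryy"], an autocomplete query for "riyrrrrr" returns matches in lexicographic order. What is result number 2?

riyrrrrryri

Filter for "riyrrrrr…" and sort: "riyrrrrrry", "riyrrrrryri"
The 2nd is riyrrrrryri.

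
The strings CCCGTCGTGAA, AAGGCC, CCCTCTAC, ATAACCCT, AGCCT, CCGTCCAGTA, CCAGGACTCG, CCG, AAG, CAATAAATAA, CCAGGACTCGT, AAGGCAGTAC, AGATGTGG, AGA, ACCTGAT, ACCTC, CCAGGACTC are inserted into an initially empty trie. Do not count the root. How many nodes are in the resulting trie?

77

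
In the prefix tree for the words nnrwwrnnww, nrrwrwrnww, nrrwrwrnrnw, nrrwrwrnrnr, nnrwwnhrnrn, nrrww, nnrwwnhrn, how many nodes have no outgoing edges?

6

Leaves are exactly the stored words that no other stored word extends.
Those words: "nnrwwnhrnrn", "nnrwwrnnww", "nrrwrwrnrnr", "nrrwrwrnrnw", "nrrwrwrnww", "nrrww"
Leaf count: 6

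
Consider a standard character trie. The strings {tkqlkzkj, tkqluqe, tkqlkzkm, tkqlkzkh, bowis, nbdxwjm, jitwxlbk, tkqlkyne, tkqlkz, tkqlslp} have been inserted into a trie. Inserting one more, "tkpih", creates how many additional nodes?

3

"tk" is already a path in the trie; the remaining "pih" must be added.
So 5 − 2 = 3 new nodes.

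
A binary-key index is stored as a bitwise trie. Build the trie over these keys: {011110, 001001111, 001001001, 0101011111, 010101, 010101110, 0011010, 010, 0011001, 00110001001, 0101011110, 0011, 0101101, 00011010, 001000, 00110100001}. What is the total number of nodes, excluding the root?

Count nodes per top-level branch (shared prefixes stored once):
  '0'-branch (00011010, 001000, 001001001, 001001111, 0011, 00110001001, 0011001, 0011010, 00110100001, 010, 010101, 010101110, 0101011110, 0101011111, 0101101, 011110): 52 nodes
Sum: 52

52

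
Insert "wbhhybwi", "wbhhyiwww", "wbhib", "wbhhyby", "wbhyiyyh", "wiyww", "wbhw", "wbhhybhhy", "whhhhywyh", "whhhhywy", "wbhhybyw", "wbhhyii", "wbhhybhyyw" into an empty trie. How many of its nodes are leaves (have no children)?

Leaves are exactly the stored words that no other stored word extends.
Those words: "wbhhybhhy", "wbhhybhyyw", "wbhhybwi", "wbhhybyw", "wbhhyii", "wbhhyiwww", "wbhib", "wbhw", "wbhyiyyh", "whhhhywyh", "wiyww"
Leaf count: 11

11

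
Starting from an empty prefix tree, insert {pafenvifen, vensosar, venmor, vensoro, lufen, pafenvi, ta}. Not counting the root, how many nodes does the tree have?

For each word, the new-node count is its length minus the longest prefix already in the trie:
  "pafenvifen" → 10 new (p, a, f, e, n, v, i, f, e, n)
  "vensosar" → 8 new (v, e, n, s, o, s, a, r)
  "venmor" → prefix "ven" already present; 3 new (m, o, r)
  "vensoro" → prefix "venso" already present; 2 new (r, o)
  "lufen" → 5 new (l, u, f, e, n)
  "pafenvi" → prefix "pafenvi" already present; 0 new (none)
  "ta" → 2 new (t, a)
Total nodes = 10 + 8 + 3 + 2 + 5 + 0 + 2 = 30

30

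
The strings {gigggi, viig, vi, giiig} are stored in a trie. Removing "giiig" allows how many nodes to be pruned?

3

A node on "giiig"'s path can go only if nothing else ends at it or branches off below it.
The suffix "iig" (3 nodes) is used only by "giiig"; the node for "gi" still has the child "g", so pruning stops there.
Nodes removed: 3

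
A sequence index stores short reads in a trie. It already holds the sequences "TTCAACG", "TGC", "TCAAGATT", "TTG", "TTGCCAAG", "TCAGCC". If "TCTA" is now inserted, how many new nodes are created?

2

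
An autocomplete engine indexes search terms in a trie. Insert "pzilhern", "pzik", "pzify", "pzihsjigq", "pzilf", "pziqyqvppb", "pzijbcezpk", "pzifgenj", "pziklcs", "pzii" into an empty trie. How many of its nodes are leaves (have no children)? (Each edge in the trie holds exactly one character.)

Leaves are exactly the stored words that no other stored word extends.
Those words: "pzifgenj", "pzify", "pzihsjigq", "pzii", "pzijbcezpk", "pziklcs", "pzilf", "pzilhern", "pziqyqvppb"
Leaf count: 9

9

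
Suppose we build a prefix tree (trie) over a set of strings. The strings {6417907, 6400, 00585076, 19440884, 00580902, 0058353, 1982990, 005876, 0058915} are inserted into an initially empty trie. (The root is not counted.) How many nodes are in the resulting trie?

Insert word by word; a character creates a node only if that edge doesn't already exist:
  "6417907" → 7 new (6, 4, 1, 7, 9, 0, 7)
  "6400" → prefix "64" already present; 2 new (0, 0)
  "00585076" → 8 new (0, 0, 5, 8, 5, 0, 7, 6)
  "19440884" → 8 new (1, 9, 4, 4, 0, 8, 8, 4)
  "00580902" → prefix "0058" already present; 4 new (0, 9, 0, 2)
  "0058353" → prefix "0058" already present; 3 new (3, 5, 3)
  "1982990" → prefix "19" already present; 5 new (8, 2, 9, 9, 0)
  "005876" → prefix "0058" already present; 2 new (7, 6)
  "0058915" → prefix "0058" already present; 3 new (9, 1, 5)
Total nodes = 7 + 2 + 8 + 8 + 4 + 3 + 5 + 2 + 3 = 42

42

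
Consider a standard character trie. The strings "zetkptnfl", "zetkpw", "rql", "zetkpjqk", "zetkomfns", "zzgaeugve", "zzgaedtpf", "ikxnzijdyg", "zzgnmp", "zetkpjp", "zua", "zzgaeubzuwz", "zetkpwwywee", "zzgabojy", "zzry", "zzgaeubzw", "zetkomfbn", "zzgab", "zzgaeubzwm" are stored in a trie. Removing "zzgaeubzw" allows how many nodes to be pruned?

0

A node on "zzgaeubzw"'s path can go only if nothing else ends at it or branches off below it.
Every node on "zzgaeubzw" is still needed (e.g. by "zzgaeubzwm"), so nothing is freed.
Nodes removed: 0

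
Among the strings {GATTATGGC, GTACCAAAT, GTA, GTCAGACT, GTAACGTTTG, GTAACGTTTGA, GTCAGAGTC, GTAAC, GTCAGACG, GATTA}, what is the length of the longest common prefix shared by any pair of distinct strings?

10

The deepest shared node is where two words last agree before diverging.
"GTAACGTTTG" and "GTAACGTTTGA" agree on "GTAACGTTTG" (10 characters) before diverging; nothing deeper is shared.
Longest shared-prefix length: 10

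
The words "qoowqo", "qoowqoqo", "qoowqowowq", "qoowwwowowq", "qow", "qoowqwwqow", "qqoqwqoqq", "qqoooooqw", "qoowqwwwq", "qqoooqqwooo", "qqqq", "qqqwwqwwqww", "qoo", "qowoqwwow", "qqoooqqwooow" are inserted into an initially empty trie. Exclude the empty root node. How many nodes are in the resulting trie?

64

Trace insertions, counting only characters that open a new branch:
  "qoowqo" → 6 new (q, o, o, w, q, o)
  "qoowqoqo" → prefix "qoowqo" already present; 2 new (q, o)
  "qoowqowowq" → prefix "qoowqo" already present; 4 new (w, o, w, q)
  "qoowwwowowq" → prefix "qoow" already present; 7 new (w, w, o, w, o, w, q)
  "qow" → prefix "qo" already present; 1 new (w)
  "qoowqwwqow" → prefix "qoowq" already present; 5 new (w, w, q, o, w)
  "qqoqwqoqq" → prefix "q" already present; 8 new (q, o, q, w, q, o, q, q)
  "qqoooooqw" → prefix "qqo" already present; 6 new (o, o, o, o, q, w)
  "qoowqwwwq" → prefix "qoowqww" already present; 2 new (w, q)
  "qqoooqqwooo" → prefix "qqooo" already present; 6 new (q, q, w, o, o, o)
  "qqqq" → prefix "qq" already present; 2 new (q, q)
  "qqqwwqwwqww" → prefix "qqq" already present; 8 new (w, w, q, w, w, q, w, w)
  "qoo" → prefix "qoo" already present; 0 new (none)
  "qowoqwwow" → prefix "qow" already present; 6 new (o, q, w, w, o, w)
  "qqoooqqwooow" → prefix "qqoooqqwooo" already present; 1 new (w)
Total nodes = 6 + 2 + 4 + 7 + 1 + 5 + 8 + 6 + 2 + 6 + 2 + 8 + 0 + 6 + 1 = 64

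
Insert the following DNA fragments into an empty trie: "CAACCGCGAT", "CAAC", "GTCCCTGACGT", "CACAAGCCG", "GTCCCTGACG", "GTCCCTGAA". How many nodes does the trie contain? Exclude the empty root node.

29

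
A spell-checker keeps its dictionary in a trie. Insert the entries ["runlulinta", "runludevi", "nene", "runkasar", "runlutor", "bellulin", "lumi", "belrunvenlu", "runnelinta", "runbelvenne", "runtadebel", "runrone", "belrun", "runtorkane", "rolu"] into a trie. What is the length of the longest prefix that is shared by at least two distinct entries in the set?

6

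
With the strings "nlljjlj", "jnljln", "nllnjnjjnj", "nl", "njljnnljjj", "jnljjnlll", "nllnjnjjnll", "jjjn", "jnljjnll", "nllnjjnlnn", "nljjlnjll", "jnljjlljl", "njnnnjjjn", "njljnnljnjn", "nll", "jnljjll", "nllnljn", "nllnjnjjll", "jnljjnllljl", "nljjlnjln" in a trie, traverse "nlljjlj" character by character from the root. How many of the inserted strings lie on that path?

Traverse "nlljjlj" character by character; count nodes along the way that are marked as word ends.
Prefixes of the query that are stored words: "nl", "nll", "nlljjlj"
Count: 3

3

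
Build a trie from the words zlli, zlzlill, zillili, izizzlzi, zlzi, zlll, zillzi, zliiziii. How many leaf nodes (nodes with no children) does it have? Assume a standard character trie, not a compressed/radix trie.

Leaves are exactly the stored words that no other stored word extends.
Those words: "izizzlzi", "zillili", "zillzi", "zliiziii", "zlli", "zlll", "zlzi", "zlzlill"
Leaf count: 8

8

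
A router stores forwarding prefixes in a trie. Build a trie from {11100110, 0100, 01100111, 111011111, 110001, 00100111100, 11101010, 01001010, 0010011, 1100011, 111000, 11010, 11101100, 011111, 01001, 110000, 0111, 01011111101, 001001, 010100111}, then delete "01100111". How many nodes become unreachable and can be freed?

A node on "01100111"'s path can go only if nothing else ends at it or branches off below it.
The suffix "00111" (5 nodes) is used only by "01100111"; the node for "011" still has the child "1", so pruning stops there.
Nodes removed: 5

5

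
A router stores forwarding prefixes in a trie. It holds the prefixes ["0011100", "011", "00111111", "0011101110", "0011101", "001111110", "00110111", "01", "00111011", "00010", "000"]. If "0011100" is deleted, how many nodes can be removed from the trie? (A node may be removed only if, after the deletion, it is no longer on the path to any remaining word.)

Walk "0011100" from the leaf back toward the root, removing each node that no remaining word uses.
The suffix "0" (1 node) is used only by "0011100"; the node for "001110" still has the child "1", so pruning stops there.
Nodes removed: 1

1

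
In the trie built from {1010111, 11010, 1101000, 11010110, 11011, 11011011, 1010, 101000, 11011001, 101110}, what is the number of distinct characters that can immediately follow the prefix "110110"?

Walk "110110" from the root, arriving at one node.
Distinct next characters after "110110": 0, 1.
That node has 2 child edges.

2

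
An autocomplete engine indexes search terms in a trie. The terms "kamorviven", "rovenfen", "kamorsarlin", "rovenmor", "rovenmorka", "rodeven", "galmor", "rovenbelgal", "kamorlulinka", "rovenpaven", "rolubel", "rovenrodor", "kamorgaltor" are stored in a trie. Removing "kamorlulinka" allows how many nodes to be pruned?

A node on "kamorlulinka"'s path can go only if nothing else ends at it or branches off below it.
The suffix "lulinka" (7 nodes) is used only by "kamorlulinka"; the node for "kamor" still has the child "v", so pruning stops there.
Nodes removed: 7

7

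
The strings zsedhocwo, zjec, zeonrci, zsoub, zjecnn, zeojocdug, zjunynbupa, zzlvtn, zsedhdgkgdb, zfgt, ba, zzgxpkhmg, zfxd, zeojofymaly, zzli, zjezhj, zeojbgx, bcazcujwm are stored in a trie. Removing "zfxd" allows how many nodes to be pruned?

2

Walk "zfxd" from the leaf back toward the root, removing each node that no remaining word uses.
The suffix "xd" (2 nodes) is used only by "zfxd"; the node for "zf" still has the child "g", so pruning stops there.
Nodes removed: 2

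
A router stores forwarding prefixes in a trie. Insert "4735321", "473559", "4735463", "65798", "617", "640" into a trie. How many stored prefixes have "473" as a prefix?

3

Walk to "473"; the words in its subtree are exactly those with that prefix.
Words under "473": 4735321, 4735463, 473559
Count: 3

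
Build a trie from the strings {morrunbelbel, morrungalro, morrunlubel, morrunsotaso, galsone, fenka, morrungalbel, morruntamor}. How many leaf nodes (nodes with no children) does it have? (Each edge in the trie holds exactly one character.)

Leaves are exactly the stored words that no other stored word extends.
Those words: "fenka", "galsone", "morrunbelbel", "morrungalbel", "morrungalro", "morrunlubel", "morrunsotaso", "morruntamor"
Leaf count: 8

8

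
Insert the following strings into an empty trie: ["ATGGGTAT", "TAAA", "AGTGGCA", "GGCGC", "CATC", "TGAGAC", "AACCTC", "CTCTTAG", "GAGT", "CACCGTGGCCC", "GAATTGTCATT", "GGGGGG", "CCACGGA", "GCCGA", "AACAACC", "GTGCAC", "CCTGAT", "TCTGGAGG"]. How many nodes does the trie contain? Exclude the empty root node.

98

Insert word by word; a character creates a node only if that edge doesn't already exist:
  "ATGGGTAT" → 8 new (A, T, G, G, G, T, A, T)
  "TAAA" → 4 new (T, A, A, A)
  "AGTGGCA" → prefix "A" already present; 6 new (G, T, G, G, C, A)
  "GGCGC" → 5 new (G, G, C, G, C)
  "CATC" → 4 new (C, A, T, C)
  "TGAGAC" → prefix "T" already present; 5 new (G, A, G, A, C)
  "AACCTC" → prefix "A" already present; 5 new (A, C, C, T, C)
  "CTCTTAG" → prefix "C" already present; 6 new (T, C, T, T, A, G)
  "GAGT" → prefix "G" already present; 3 new (A, G, T)
  "CACCGTGGCCC" → prefix "CA" already present; 9 new (C, C, G, T, G, G, C, C, C)
  "GAATTGTCATT" → prefix "GA" already present; 9 new (A, T, T, G, T, C, A, T, T)
  "GGGGGG" → prefix "GG" already present; 4 new (G, G, G, G)
  "CCACGGA" → prefix "C" already present; 6 new (C, A, C, G, G, A)
  "GCCGA" → prefix "G" already present; 4 new (C, C, G, A)
  "AACAACC" → prefix "AAC" already present; 4 new (A, A, C, C)
  "GTGCAC" → prefix "G" already present; 5 new (T, G, C, A, C)
  "CCTGAT" → prefix "CC" already present; 4 new (T, G, A, T)
  "TCTGGAGG" → prefix "T" already present; 7 new (C, T, G, G, A, G, G)
Total nodes = 8 + 4 + 6 + 5 + 4 + 5 + 5 + 6 + 3 + 9 + 9 + 4 + 6 + 4 + 4 + 5 + 4 + 7 = 98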